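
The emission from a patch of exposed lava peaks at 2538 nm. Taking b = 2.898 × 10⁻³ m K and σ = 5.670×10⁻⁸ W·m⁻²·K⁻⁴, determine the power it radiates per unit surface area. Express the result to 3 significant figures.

Wien's law: T = b/λ_max = 2.898×10⁻³/2.538×10⁻⁶ = 1141.84 K.
Then I = σT⁴ = 5.670×10⁻⁸×(1141.84)⁴ = 9.64×10⁴ W/m².

I ≈ 9.64×10⁴ W/m²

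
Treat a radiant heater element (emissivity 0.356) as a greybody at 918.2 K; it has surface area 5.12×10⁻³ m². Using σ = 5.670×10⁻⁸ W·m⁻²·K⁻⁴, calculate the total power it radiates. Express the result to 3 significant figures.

Area A = 5.12×10⁻³ m².
P = εσAT⁴ = 0.356 × 5.670×10⁻⁸ × 5.12×10⁻³ × (918.2)⁴ = 73.5 W.

P ≈ 73.5 W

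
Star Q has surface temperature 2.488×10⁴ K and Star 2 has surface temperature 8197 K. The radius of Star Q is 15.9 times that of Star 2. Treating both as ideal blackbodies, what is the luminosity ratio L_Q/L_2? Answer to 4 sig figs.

L ∝ R²T⁴, so L_Q/L_2 = (R_Q/R_2)²(T_Q/T_2)⁴ = (15.9)² × (2.488×10⁴/8197)⁴ = 252.81 × 84.8754 = 2.146×10⁴.

L_Q/L_2 ≈ 2.146×10⁴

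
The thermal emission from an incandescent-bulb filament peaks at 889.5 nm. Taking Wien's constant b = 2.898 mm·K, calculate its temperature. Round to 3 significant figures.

Wien's law gives T = b/λ_max = (2.898×10⁻³ m·K)/(8.895×10⁻⁷ m) = 3.26×10³ K.

T ≈ 3.26×10³ K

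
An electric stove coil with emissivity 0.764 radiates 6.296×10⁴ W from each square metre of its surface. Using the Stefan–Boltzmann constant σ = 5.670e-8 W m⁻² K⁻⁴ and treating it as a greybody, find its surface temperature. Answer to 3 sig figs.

I = εσT⁴, so T = (I/εσ)^(1/4) = (6.296×10⁴/(0.764×5.670×10⁻⁸))^(1/4) = 1.10×10³ K.

T ≈ 1.10×10³ K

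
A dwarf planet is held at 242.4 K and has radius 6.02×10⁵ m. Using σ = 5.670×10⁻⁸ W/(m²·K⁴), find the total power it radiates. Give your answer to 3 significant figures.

Surface area A = 4πR² = 4π(6.02×10⁵ m)² = 4.55410×10¹² m².
P = σAT⁴ = 5.670×10⁻⁸ × 4.55410×10¹² × (242.4)⁴ = 8.91×10¹⁴ W.

P ≈ 8.91×10¹⁴ W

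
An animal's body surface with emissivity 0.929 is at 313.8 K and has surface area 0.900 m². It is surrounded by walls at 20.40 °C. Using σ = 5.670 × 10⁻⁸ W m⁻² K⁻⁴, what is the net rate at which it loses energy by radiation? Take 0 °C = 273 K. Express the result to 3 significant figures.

Net loss ≈ 108 W

Surroundings: T = 20.40 °C + 273 = 293.40 K.
Area A = 0.900 m².
Net radiated power P_net = εσA(T⁴ − T₀⁴) = 0.929×5.670×10⁻⁸×0.900×(313.8⁴ − 293.40⁴).
T⁴ − T₀⁴ = 9.69643×10⁹ − 7.41038×10⁹ = 2.28605×10⁹ K⁴, so P_net = 108 W.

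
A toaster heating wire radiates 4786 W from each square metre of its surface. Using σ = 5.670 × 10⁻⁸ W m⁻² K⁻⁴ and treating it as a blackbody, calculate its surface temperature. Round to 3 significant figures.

T ≈ 539 K

I = σT⁴, so T = (I/σ)^(1/4) = (4786/(5.670×10⁻⁸))^(1/4) = 539 K.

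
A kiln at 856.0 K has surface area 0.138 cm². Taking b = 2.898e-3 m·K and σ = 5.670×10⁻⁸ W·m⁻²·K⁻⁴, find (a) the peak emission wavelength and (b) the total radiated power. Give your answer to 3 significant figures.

(a) λ_max = b/T = 2.898×10⁻³/856.0 = 3.386×10⁻⁶ m = 3.39 μm.
Area A = 0.138 cm² = 1.38×10⁻⁵ m².
(b) P = σAT⁴ = 5.670×10⁻⁸×1.38×10⁻⁵×(856.0)⁴ = 0.420 W.

λ_max ≈ 3.39 μm; P ≈ 0.420 W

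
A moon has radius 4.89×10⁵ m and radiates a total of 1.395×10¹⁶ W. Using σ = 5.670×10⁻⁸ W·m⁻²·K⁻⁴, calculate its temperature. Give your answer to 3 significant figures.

T ≈ 535 K

Surface area A = 4πR² = 4π(4.89×10⁵ m)² = 3.00488×10¹² m².
P = σAT⁴ ⇒ T = (P/(σA))^(1/4) = (1.395×10¹⁶/(5.670×10⁻⁸×3.00488×10¹²))^(1/4) = 535 K.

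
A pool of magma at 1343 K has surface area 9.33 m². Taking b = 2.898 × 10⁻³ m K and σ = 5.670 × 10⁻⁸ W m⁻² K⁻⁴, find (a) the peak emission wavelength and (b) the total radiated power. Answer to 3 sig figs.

λ_max ≈ 2.16 μm; P ≈ 1.72×10⁶ W

(a) λ_max = b/T = 2.898×10⁻³/1343 = 2.158×10⁻⁶ m = 2.16 μm.
Area A = 9.33 m².
(b) P = σAT⁴ = 5.670×10⁻⁸×9.33×(1343)⁴ = 1.72×10⁶ W.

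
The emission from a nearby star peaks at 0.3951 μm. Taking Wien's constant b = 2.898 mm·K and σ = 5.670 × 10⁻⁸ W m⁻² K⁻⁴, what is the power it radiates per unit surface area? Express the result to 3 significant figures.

Wien's law: T = b/λ_max = 2.898×10⁻³/3.951×10⁻⁷ = 7334.85 K.
Then I = σT⁴ = 5.670×10⁻⁸×(7334.85)⁴ = 1.64×10⁸ W/m².

I ≈ 1.64×10⁸ W/m²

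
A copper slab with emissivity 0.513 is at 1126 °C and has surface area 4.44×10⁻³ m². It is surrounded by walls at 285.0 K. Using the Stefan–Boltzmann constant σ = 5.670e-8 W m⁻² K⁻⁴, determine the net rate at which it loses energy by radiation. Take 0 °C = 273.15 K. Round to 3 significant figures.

Net loss ≈ 494 W

T = 1126 °C + 273.15 = 1399.15 K.
Area A = 4.44×10⁻³ m².
Net radiated power P_net = εσA(T⁴ − T₀⁴) = 0.513×5.670×10⁻⁸×4.44×10⁻³×(1399.15⁴ − 285.0⁴).
T⁴ − T₀⁴ = 3.83228×10¹² − 6.59750×10⁹ = 3.82568×10¹² K⁴, so P_net = 494 W.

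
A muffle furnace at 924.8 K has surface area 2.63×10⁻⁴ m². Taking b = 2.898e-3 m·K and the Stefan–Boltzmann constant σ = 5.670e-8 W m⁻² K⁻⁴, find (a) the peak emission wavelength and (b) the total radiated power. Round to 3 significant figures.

λ_max ≈ 3.13 μm; P ≈ 10.9 W

(a) λ_max = b/T = 2.898×10⁻³/924.8 = 3.134×10⁻⁶ m = 3.13 μm.
Area A = 2.63×10⁻⁴ m².
(b) P = σAT⁴ = 5.670×10⁻⁸×2.63×10⁻⁴×(924.8)⁴ = 10.9 W.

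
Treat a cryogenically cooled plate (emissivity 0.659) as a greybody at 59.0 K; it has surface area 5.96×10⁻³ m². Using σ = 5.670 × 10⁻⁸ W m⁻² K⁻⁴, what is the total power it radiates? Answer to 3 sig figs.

Area A = 5.96×10⁻³ m².
P = εσAT⁴ = 0.659 × 5.670×10⁻⁸ × 5.96×10⁻³ × (59.0)⁴ = 2.70×10⁻³ W.

P ≈ 2.70×10⁻³ W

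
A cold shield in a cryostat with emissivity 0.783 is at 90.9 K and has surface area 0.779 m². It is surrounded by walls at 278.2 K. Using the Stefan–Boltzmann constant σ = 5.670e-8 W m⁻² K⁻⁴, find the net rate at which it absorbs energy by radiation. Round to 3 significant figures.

Net gain ≈ 205 W

Area A = 0.779 m².
Net radiated power P_net = εσA(T⁴ − T₀⁴) = 0.783×5.670×10⁻⁸×0.779×(90.9⁴ − 278.2⁴).
T⁴ − T₀⁴ = 6.82740×10⁷ − 5.99002×10⁹ = -5.92175×10⁹ K⁴, so P_net = -205 W — negative, meaning a net gain of 205 W.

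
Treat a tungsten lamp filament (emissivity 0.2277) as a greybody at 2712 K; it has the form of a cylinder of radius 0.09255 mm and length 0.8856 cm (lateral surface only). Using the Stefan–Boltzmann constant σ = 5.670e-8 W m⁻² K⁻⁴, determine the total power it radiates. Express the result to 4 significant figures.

P ≈ 3.597 W

Lateral area A = 2πrL = 2π×9.255×10⁻⁵×8.856×10⁻³ = 5.14984×10⁻⁶ m².
P = εσAT⁴ = 0.2277 × 5.670×10⁻⁸ × 5.14984×10⁻⁶ × (2712)⁴ = 3.597 W.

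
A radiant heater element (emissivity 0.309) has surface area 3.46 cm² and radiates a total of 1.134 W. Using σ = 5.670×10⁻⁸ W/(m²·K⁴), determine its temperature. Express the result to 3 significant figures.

Area A = 3.46 cm² = 3.46×10⁻⁴ m².
P = εσAT⁴ ⇒ T = (P/(εσA))^(1/4) = (1.134/(0.309×5.670×10⁻⁸×3.46×10⁻⁴))^(1/4) = 658 K.

T ≈ 658 K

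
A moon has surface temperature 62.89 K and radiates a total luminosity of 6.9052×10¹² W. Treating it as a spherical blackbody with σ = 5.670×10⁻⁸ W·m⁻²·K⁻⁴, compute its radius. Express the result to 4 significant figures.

L = 4πR²σT⁴ ⇒ R = √(L/(4πσT⁴)).
σT⁴ = 0.886971 W/m², so R = √(6.9052×10¹²/(4π×0.886971)) = 7.871×10⁵ m.

R ≈ 7.871×10⁵ m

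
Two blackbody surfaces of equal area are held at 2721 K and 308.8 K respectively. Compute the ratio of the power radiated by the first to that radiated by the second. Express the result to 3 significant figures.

With equal areas, P₁/P₂ = (T₁/T₂)⁴ = (2721/308.8)⁴ = 6.03×10³.

P₁/P₂ ≈ 6.03×10³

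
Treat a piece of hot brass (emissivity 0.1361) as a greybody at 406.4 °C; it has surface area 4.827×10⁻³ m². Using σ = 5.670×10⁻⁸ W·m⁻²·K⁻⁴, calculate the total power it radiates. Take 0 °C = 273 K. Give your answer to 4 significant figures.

P ≈ 7.936 W

T = 406.4 °C + 273 = 679.4 K.
Area A = 4.827×10⁻³ m².
P = εσAT⁴ = 0.1361 × 5.670×10⁻⁸ × 4.827×10⁻³ × (679.4)⁴ = 7.936 W.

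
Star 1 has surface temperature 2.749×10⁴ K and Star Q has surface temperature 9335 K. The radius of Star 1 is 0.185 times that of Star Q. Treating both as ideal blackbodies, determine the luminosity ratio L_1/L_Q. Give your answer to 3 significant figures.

L_1/L_Q ≈ 2.57

L ∝ R²T⁴, so L_1/L_Q = (R_1/R_Q)²(T_1/T_Q)⁴ = (0.185)² × (2.749×10⁴/9335)⁴ = 0.034225 × 75.2041 = 2.57.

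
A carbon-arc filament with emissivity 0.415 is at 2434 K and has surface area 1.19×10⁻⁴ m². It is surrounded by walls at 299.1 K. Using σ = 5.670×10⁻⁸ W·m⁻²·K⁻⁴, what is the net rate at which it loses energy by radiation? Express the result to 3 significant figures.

Area A = 1.19×10⁻⁴ m².
Net radiated power P_net = εσA(T⁴ − T₀⁴) = 0.415×5.670×10⁻⁸×1.19×10⁻⁴×(2434⁴ − 299.1⁴).
T⁴ − T₀⁴ = 3.50980×10¹³ − 8.00324×10⁹ = 3.50900×10¹³ K⁴, so P_net = 98.3 W.

Net loss ≈ 98.3 W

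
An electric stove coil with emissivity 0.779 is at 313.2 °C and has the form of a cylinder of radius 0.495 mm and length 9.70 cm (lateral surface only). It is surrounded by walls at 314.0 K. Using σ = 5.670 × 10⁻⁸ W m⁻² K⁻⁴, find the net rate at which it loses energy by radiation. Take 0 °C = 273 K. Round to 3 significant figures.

T = 313.2 °C + 273 = 586.2 K.
Lateral area A = 2πrL = 2π×4.95×10⁻⁴×0.0970 = 3.01687×10⁻⁴ m².
Net radiated power P_net = εσA(T⁴ − T₀⁴) = 0.779×5.670×10⁻⁸×3.01687×10⁻⁴×(586.2⁴ − 314.0⁴).
T⁴ − T₀⁴ = 1.18082×10¹¹ − 9.72117×10⁹ = 1.08361×10¹¹ K⁴, so P_net = 1.44 W.

Net loss ≈ 1.44 W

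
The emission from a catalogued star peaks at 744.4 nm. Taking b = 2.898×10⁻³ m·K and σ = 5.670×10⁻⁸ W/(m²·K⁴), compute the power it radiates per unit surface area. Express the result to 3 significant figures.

Wien's law: T = b/λ_max = 2.898×10⁻³/7.444×10⁻⁷ = 3893.07 K.
Then I = σT⁴ = 5.670×10⁻⁸×(3893.07)⁴ = 1.30×10⁷ W/m².

I ≈ 1.30×10⁷ W/m²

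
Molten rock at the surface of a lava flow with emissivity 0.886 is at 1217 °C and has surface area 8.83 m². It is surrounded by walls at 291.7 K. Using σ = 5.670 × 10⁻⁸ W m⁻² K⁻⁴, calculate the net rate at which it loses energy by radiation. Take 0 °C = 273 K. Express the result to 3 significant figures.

T = 1217 °C + 273 = 1490 K.
Area A = 8.83 m².
Net radiated power P_net = εσA(T⁴ − T₀⁴) = 0.886×5.670×10⁻⁸×8.83×(1490⁴ − 291.7⁴).
T⁴ − T₀⁴ = 4.92884×10¹² − 7.24012×10⁹ = 4.92160×10¹² K⁴, so P_net = 2.18×10⁶ W.

Net loss ≈ 2.18×10⁶ W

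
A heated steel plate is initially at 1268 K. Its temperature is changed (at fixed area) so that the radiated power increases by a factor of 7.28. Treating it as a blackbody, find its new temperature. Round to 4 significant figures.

P ∝ T⁴, so T₂/T₁ = (P₂/P₁)^(1/4) = (7.28)^(1/4) = 1.64260.
T₂ = 1268 × 1.64260 = 2083 K.

T₂ ≈ 2083 K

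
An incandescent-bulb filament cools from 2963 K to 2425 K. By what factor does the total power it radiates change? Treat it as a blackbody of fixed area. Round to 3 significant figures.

P₂/P₁ ≈ 0.449

P ∝ T⁴, so P₂/P₁ = (T₂/T₁)⁴ = (2425/2963)⁴ = (0.818427)⁴ = 0.449.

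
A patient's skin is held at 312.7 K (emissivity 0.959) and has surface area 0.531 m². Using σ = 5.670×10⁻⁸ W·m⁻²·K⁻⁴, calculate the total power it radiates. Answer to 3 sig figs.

P ≈ 276 W

Area A = 0.531 m².
P = εσAT⁴ = 0.959 × 5.670×10⁻⁸ × 0.531 × (312.7)⁴ = 276 W.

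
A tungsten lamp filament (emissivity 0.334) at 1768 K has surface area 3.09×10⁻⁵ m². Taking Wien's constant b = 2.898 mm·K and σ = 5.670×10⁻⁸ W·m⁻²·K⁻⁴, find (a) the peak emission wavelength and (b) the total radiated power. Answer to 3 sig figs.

(a) λ_max = b/T = 2.898×10⁻³/1768 = 1.639×10⁻⁶ m = 1.64 μm.
Area A = 3.09×10⁻⁵ m².
(b) P = εσAT⁴ = 0.334×5.670×10⁻⁸×3.09×10⁻⁵×(1768)⁴ = 5.72 W.

λ_max ≈ 1.64 μm; P ≈ 5.72 W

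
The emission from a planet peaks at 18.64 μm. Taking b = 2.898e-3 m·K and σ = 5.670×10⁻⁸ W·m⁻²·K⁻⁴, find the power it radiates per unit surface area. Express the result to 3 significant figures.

Wien's law: T = b/λ_max = 2.898×10⁻³/1.864×10⁻⁵ = 155.472 K.
Then I = σT⁴ = 5.670×10⁻⁸×(155.472)⁴ = 33.1 W/m².

I ≈ 33.1 W/m²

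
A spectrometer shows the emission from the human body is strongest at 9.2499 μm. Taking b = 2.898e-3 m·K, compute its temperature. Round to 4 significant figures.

Wien's law gives T = b/λ_max = (2.898×10⁻³ m·K)/(9.2499×10⁻⁶ m) = 313.3 K.

T ≈ 313.3 K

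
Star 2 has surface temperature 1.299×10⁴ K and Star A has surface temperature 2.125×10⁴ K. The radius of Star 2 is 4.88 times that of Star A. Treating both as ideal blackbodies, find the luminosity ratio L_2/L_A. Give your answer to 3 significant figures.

L_2/L_A ≈ 3.33

L ∝ R²T⁴, so L_2/L_A = (R_2/R_A)²(T_2/T_A)⁴ = (4.88)² × (1.299×10⁴/2.125×10⁴)⁴ = 23.8144 × 0.139637 = 3.33.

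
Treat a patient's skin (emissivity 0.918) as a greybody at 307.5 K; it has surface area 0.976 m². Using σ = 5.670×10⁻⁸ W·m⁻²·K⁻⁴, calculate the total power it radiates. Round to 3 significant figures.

P ≈ 454 W

Area A = 0.976 m².
P = εσAT⁴ = 0.918 × 5.670×10⁻⁸ × 0.976 × (307.5)⁴ = 454 W.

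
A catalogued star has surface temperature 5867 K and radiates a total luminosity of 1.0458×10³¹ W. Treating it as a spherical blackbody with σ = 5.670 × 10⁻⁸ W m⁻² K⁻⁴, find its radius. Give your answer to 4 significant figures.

R ≈ 1.113×10¹¹ m

L = 4πR²σT⁴ ⇒ R = √(L/(4πσT⁴)).
σT⁴ = 6.71811×10⁷ W/m², so R = √(1.0458×10³¹/(4π×6.71811×10⁷)) = 1.113×10¹¹ m.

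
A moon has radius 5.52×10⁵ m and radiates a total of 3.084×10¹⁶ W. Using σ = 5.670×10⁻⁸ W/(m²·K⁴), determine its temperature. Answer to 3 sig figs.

Surface area A = 4πR² = 4π(5.52×10⁵ m)² = 3.82902×10¹² m².
P = σAT⁴ ⇒ T = (P/(σA))^(1/4) = (3.084×10¹⁶/(5.670×10⁻⁸×3.82902×10¹²))^(1/4) = 614 K.

T ≈ 614 K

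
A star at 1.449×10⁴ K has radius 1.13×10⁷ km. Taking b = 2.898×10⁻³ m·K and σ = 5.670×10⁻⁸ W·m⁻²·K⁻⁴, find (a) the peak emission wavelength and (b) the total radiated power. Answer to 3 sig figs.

λ_max ≈ 200 nm; P ≈ 4.01×10³⁰ W

(a) λ_max = b/T = 2.898×10⁻³/1.449×10⁴ = 2.000×10⁻⁷ m = 200 nm.
Surface area A = 4πR² = 4π(1.13×10¹⁰ m)² = 1.60460×10²¹ m².
(b) P = σAT⁴ = 5.670×10⁻⁸×1.60460×10²¹×(1.449×10⁴)⁴ = 4.01×10³⁰ W.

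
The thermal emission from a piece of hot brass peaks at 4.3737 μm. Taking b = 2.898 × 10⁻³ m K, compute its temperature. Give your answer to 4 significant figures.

T ≈ 662.6 K

Wien's law gives T = b/λ_max = (2.898×10⁻³ m·K)/(4.3737×10⁻⁶ m) = 662.6 K.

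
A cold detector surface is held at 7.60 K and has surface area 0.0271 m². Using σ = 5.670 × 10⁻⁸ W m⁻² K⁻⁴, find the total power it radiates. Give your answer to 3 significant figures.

Area A = 0.0271 m².
P = σAT⁴ = 5.670×10⁻⁸ × 0.0271 × (7.60)⁴ = 5.13×10⁻⁶ W.

P ≈ 5.13×10⁻⁶ W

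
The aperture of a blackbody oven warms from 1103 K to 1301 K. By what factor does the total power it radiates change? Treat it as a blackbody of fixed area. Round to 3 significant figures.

P₂/P₁ ≈ 1.94

P ∝ T⁴, so P₂/P₁ = (T₂/T₁)⁴ = (1301/1103)⁴ = (1.17951)⁴ = 1.94.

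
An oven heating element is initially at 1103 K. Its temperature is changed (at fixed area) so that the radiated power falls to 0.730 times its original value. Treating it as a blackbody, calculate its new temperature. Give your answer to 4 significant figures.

P ∝ T⁴, so T₂/T₁ = (P₂/P₁)^(1/4) = (0.730)^(1/4) = 0.924338.
T₂ = 1103 × 0.924338 = 1020 K.

T₂ ≈ 1020 K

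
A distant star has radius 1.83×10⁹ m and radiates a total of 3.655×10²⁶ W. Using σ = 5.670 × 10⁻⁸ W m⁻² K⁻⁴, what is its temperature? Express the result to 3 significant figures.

T ≈ 3.52×10³ K

Surface area A = 4πR² = 4π(1.83×10⁹ m)² = 4.20835×10¹⁹ m².
P = σAT⁴ ⇒ T = (P/(σA))^(1/4) = (3.655×10²⁶/(5.670×10⁻⁸×4.20835×10¹⁹))^(1/4) = 3.52×10³ K.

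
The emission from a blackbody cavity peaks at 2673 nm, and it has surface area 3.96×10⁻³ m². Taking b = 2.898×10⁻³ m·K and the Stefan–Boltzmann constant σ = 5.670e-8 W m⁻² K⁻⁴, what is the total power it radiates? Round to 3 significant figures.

Wien's law: T = b/λ_max = 2.898×10⁻³/2.673×10⁻⁶ = 1084.18 K.
Area A = 3.96×10⁻³ m².
Then P = σAT⁴ = 5.670×10⁻⁸×3.96×10⁻³×(1084.18)⁴ = 310 W.

P ≈ 310 W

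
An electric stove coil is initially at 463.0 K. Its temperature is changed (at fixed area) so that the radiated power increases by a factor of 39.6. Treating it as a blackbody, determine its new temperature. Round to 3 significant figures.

T₂ ≈ 1.16×10³ K

P ∝ T⁴, so T₂/T₁ = (P₂/P₁)^(1/4) = (39.6)^(1/4) = 2.50856.
T₂ = 463.0 × 2.50856 = 1.16×10³ K.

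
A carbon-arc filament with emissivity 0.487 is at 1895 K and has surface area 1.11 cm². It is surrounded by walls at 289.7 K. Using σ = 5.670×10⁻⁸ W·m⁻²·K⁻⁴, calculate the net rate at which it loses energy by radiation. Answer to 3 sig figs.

Area A = 1.11 cm² = 1.11×10⁻⁴ m².
Net radiated power P_net = εσA(T⁴ − T₀⁴) = 0.487×5.670×10⁻⁸×1.11×10⁻⁴×(1895⁴ − 289.7⁴).
T⁴ − T₀⁴ = 1.28955×10¹³ − 7.04359×10⁹ = 1.28885×10¹³ K⁴, so P_net = 39.5 W.

Net loss ≈ 39.5 W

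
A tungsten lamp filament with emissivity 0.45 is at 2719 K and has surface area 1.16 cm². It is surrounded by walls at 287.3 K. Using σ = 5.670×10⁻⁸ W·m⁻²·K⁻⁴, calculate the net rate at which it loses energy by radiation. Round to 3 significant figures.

Net loss ≈ 162 W

Area A = 1.16 cm² = 1.16×10⁻⁴ m².
Net radiated power P_net = εσA(T⁴ − T₀⁴) = 0.45×5.670×10⁻⁸×1.16×10⁻⁴×(2719⁴ − 287.3⁴).
T⁴ − T₀⁴ = 5.46559×10¹³ − 6.81306×10⁹ = 5.46491×10¹³ K⁴, so P_net = 162 W.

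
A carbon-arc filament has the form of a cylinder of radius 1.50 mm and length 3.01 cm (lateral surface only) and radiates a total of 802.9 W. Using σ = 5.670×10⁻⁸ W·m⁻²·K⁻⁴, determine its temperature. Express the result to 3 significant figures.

Lateral area A = 2πrL = 2π×1.50×10⁻³×0.0301 = 2.83686×10⁻⁴ m².
P = σAT⁴ ⇒ T = (P/(σA))^(1/4) = (802.9/(5.670×10⁻⁸×2.83686×10⁻⁴))^(1/4) = 2.66×10³ K.

T ≈ 2.66×10³ K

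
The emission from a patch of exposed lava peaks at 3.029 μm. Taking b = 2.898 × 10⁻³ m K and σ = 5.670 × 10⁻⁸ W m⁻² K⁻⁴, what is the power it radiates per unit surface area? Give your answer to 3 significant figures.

Wien's law: T = b/λ_max = 2.898×10⁻³/3.029×10⁻⁶ = 956.751 K.
Then I = σT⁴ = 5.670×10⁻⁸×(956.751)⁴ = 4.75×10⁴ W/m².

I ≈ 4.75×10⁴ W/m²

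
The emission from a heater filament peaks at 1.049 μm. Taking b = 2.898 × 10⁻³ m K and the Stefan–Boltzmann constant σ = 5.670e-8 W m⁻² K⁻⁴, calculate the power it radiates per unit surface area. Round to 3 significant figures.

Wien's law: T = b/λ_max = 2.898×10⁻³/1.049×10⁻⁶ = 2762.63 K.
Then I = σT⁴ = 5.670×10⁻⁸×(2762.63)⁴ = 3.30×10⁶ W/m².

I ≈ 3.30×10⁶ W/m²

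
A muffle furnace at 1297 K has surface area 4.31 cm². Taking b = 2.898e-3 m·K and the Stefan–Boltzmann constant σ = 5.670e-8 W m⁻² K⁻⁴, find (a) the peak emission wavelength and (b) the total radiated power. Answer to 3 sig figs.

λ_max ≈ 2.23×10³ nm; P ≈ 69.2 W

(a) λ_max = b/T = 2.898×10⁻³/1297 = 2.234×10⁻⁶ m = 2.23×10³ nm.
Area A = 4.31 cm² = 4.31×10⁻⁴ m².
(b) P = σAT⁴ = 5.670×10⁻⁸×4.31×10⁻⁴×(1297)⁴ = 69.2 W.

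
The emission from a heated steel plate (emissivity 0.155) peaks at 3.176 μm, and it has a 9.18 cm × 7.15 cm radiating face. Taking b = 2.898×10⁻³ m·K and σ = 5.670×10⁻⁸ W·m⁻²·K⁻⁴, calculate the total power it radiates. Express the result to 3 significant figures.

P ≈ 40.0 W

Wien's law: T = b/λ_max = 2.898×10⁻³/3.176×10⁻⁶ = 912.469 K.
Area A = 0.0918 × 0.0715 = 6.5637×10⁻³ m².
Then P = εσAT⁴ = 0.155×5.670×10⁻⁸×6.5637×10⁻³×(912.469)⁴ = 40.0 W.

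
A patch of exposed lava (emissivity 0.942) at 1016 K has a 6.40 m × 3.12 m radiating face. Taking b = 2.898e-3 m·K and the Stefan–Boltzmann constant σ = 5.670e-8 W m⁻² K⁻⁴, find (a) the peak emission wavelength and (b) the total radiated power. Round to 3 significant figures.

λ_max ≈ 2.85 μm; P ≈ 1.14×10⁶ W

(a) λ_max = b/T = 2.898×10⁻³/1016 = 2.852×10⁻⁶ m = 2.85 μm.
Area A = 6.40 × 3.12 = 19.968 m².
(b) P = εσAT⁴ = 0.942×5.670×10⁻⁸×19.968×(1016)⁴ = 1.14×10⁶ W.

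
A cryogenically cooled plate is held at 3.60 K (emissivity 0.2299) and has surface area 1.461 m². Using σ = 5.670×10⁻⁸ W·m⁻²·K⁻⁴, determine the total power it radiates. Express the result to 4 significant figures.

Area A = 1.461 m².
P = εσAT⁴ = 0.2299 × 5.670×10⁻⁸ × 1.461 × (3.60)⁴ = 3.199×10⁻⁶ W.

P ≈ 3.199×10⁻⁶ W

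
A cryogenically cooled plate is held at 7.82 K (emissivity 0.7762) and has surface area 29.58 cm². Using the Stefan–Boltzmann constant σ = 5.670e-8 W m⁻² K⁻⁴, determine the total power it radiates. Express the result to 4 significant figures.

P ≈ 4.868×10⁻⁷ W

Area A = 29.58 cm² = 2.958×10⁻³ m².
P = εσAT⁴ = 0.7762 × 5.670×10⁻⁸ × 2.958×10⁻³ × (7.82)⁴ = 4.868×10⁻⁷ W.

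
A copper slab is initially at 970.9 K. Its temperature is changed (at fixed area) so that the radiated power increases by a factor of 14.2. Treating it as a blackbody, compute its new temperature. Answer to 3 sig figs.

P ∝ T⁴, so T₂/T₁ = (P₂/P₁)^(1/4) = (14.2)^(1/4) = 1.94121.
T₂ = 970.9 × 1.94121 = 1.88×10³ K.

T₂ ≈ 1.88×10³ K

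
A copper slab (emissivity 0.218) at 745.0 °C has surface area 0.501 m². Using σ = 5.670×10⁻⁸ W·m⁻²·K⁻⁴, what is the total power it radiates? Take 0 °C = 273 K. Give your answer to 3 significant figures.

P ≈ 6.65×10³ W

T = 745.0 °C + 273 = 1018.0 K.
Area A = 0.501 m².
P = εσAT⁴ = 0.218 × 5.670×10⁻⁸ × 0.501 × (1018.0)⁴ = 6.65×10³ W.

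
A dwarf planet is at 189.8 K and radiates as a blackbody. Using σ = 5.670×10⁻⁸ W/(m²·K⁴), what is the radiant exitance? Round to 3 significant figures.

I ≈ 73.6 W/m²

Stefan–Boltzmann: I = σT⁴ = 5.670×10⁻⁸ × (189.8)⁴ = 73.6 W/m².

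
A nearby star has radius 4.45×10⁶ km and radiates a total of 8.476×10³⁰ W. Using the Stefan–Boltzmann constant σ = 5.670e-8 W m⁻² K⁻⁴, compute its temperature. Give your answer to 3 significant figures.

T ≈ 2.78×10⁴ K

Surface area A = 4πR² = 4π(4.45×10⁹ m)² = 2.48846×10²⁰ m².
P = σAT⁴ ⇒ T = (P/(σA))^(1/4) = (8.476×10³⁰/(5.670×10⁻⁸×2.48846×10²⁰))^(1/4) = 2.78×10⁴ K.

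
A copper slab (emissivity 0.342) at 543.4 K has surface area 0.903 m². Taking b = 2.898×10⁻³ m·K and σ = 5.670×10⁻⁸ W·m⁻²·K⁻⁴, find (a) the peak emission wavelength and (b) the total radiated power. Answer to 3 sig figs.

(a) λ_max = b/T = 2.898×10⁻³/543.4 = 5.333×10⁻⁶ m = 5.33 μm.
Area A = 0.903 m².
(b) P = εσAT⁴ = 0.342×5.670×10⁻⁸×0.903×(543.4)⁴ = 1.53×10³ W.

λ_max ≈ 5.33 μm; P ≈ 1.53×10³ W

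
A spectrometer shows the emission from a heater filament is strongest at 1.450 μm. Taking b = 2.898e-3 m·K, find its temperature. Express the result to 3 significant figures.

T ≈ 2.00×10³ K

Wien's law gives T = b/λ_max = (2.898×10⁻³ m·K)/(1.450×10⁻⁶ m) = 2.00×10³ K.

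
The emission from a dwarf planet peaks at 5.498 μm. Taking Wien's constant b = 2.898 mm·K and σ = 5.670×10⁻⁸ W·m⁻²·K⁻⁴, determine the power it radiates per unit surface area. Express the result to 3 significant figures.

I ≈ 4.38×10³ W/m²

Wien's law: T = b/λ_max = 2.898×10⁻³/5.498×10⁻⁶ = 527.101 K.
Then I = σT⁴ = 5.670×10⁻⁸×(527.101)⁴ = 4.38×10³ W/m².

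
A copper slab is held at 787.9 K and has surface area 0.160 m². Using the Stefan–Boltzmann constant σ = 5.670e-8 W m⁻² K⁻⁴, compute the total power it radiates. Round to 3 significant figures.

P ≈ 3.50×10³ W

Area A = 0.160 m².
P = σAT⁴ = 5.670×10⁻⁸ × 0.160 × (787.9)⁴ = 3.50×10³ W.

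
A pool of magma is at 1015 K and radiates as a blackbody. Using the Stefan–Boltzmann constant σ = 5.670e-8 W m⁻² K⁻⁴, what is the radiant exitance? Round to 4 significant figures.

I ≈ 6.018×10⁴ W/m²

Stefan–Boltzmann: I = σT⁴ = 5.670×10⁻⁸ × (1015)⁴ = 6.018×10⁴ W/m².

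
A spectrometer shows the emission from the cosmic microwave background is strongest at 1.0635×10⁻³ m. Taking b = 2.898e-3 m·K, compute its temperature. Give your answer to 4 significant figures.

Wien's law gives T = b/λ_max = (2.898×10⁻³ m·K)/(1.0635×10⁻³ m) = 2.725 K.

T ≈ 2.725 K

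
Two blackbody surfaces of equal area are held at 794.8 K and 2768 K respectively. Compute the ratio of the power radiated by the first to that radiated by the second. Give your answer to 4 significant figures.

With equal areas, P₁/P₂ = (T₁/T₂)⁴ = (794.8/2768)⁴ = 6.798×10⁻³.

P₁/P₂ ≈ 6.798×10⁻³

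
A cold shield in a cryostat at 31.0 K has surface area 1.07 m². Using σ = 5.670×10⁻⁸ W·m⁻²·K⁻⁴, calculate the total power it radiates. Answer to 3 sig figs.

Area A = 1.07 m².
P = σAT⁴ = 5.670×10⁻⁸ × 1.07 × (31.0)⁴ = 0.0560 W.

P ≈ 0.0560 W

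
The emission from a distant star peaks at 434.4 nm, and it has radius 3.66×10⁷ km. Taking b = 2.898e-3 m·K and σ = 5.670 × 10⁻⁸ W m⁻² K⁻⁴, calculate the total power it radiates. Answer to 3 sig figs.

Wien's law: T = b/λ_max = 2.898×10⁻³/4.344×10⁻⁷ = 6671.27 K.
Surface area A = 4πR² = 4π(3.66×10¹⁰ m)² = 1.68334×10²² m².
Then P = σAT⁴ = 5.670×10⁻⁸×1.68334×10²²×(6671.27)⁴ = 1.89×10³⁰ W.

P ≈ 1.89×10³⁰ W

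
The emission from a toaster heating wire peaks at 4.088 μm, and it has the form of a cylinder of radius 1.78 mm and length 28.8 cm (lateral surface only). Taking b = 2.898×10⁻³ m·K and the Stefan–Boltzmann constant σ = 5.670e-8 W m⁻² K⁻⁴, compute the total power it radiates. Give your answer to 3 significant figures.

P ≈ 46.1 W

Wien's law: T = b/λ_max = 2.898×10⁻³/4.088×10⁻⁶ = 708.904 K.
Lateral area A = 2πrL = 2π×1.78×10⁻³×0.288 = 3.22101×10⁻³ m².
Then P = σAT⁴ = 5.670×10⁻⁸×3.22101×10⁻³×(708.904)⁴ = 46.1 W.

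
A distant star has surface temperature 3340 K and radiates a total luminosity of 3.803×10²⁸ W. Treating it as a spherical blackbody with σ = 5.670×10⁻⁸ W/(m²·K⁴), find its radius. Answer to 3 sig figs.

R ≈ 2.07×10¹⁰ m

L = 4πR²σT⁴ ⇒ R = √(L/(4πσT⁴)).
σT⁴ = 7.05617×10⁶ W/m², so R = √(3.803×10²⁸/(4π×7.05617×10⁶)) = 2.07×10¹⁰ m.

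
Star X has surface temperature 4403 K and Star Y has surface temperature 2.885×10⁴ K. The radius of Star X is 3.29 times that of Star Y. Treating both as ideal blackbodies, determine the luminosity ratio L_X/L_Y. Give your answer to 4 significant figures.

L ∝ R²T⁴, so L_X/L_Y = (R_X/R_Y)²(T_X/T_Y)⁴ = (3.29)² × (4403/2.885×10⁴)⁴ = 10.8241 × 5.42515×10⁻⁴ = 5.872×10⁻³.

L_X/L_Y ≈ 5.872×10⁻³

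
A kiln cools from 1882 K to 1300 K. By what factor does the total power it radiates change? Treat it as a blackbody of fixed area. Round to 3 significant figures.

P₂/P₁ ≈ 0.228

P ∝ T⁴, so P₂/P₁ = (T₂/T₁)⁴ = (1300/1882)⁴ = (0.690755)⁴ = 0.228.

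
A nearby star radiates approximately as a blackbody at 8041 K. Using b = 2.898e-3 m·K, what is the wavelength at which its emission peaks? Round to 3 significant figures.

Wien's displacement law: λ_max = b/T = (2.898×10⁻³ m·K)/(8041 K) = 3.604×10⁻⁷ m.
That is 0.360 μm, in the ultraviolet range.

λ_max ≈ 0.360 μm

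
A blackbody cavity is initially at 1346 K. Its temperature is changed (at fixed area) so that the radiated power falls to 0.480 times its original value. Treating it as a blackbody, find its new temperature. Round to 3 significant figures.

T₂ ≈ 1.12×10³ K

P ∝ T⁴, so T₂/T₁ = (P₂/P₁)^(1/4) = (0.480)^(1/4) = 0.832358.
T₂ = 1346 × 0.832358 = 1.12×10³ K.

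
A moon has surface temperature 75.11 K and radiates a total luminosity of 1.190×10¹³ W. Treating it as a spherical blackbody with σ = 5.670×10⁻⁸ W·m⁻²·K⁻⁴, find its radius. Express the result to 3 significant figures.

R ≈ 7.24×10⁵ m

L = 4πR²σT⁴ ⇒ R = √(L/(4πσT⁴)).
σT⁴ = 1.80457 W/m², so R = √(1.190×10¹³/(4π×1.80457)) = 7.24×10⁵ m.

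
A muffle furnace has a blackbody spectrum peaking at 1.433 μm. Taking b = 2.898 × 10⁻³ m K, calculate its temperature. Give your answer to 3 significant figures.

Wien's law gives T = b/λ_max = (2.898×10⁻³ m·K)/(1.433×10⁻⁶ m) = 2.02×10³ K.

T ≈ 2.02×10³ K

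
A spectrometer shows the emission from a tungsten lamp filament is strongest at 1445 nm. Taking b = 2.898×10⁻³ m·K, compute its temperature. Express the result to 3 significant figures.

Wien's law gives T = b/λ_max = (2.898×10⁻³ m·K)/(1.445×10⁻⁶ m) = 2.01×10³ K.

T ≈ 2.01×10³ K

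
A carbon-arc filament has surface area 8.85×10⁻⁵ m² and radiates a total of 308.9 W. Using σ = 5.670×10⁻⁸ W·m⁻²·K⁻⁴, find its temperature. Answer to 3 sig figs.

Area A = 8.85×10⁻⁵ m².
P = σAT⁴ ⇒ T = (P/(σA))^(1/4) = (308.9/(5.670×10⁻⁸×8.85×10⁻⁵))^(1/4) = 2.80×10³ K.

T ≈ 2.80×10³ K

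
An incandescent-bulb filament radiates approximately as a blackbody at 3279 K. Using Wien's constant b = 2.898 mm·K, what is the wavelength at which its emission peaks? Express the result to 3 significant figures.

λ_max ≈ 884 nm

Wien's displacement law: λ_max = b/T = (2.898×10⁻³ m·K)/(3279 K) = 8.838×10⁻⁷ m.
That is 884 nm, in the infrared range.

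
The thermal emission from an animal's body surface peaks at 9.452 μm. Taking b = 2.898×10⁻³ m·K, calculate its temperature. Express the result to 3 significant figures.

T ≈ 307 K

Wien's law gives T = b/λ_max = (2.898×10⁻³ m·K)/(9.452×10⁻⁶ m) = 307 K.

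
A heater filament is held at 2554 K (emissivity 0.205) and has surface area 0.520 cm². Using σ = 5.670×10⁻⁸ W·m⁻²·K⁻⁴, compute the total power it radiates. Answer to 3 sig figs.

Area A = 0.520 cm² = 5.20×10⁻⁵ m².
P = εσAT⁴ = 0.205 × 5.670×10⁻⁸ × 5.20×10⁻⁵ × (2554)⁴ = 25.7 W.

P ≈ 25.7 W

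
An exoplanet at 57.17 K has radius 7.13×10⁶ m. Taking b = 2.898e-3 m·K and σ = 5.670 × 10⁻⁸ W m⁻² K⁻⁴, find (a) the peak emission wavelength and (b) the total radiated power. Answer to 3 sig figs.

λ_max ≈ 50.7 μm; P ≈ 3.87×10¹⁴ W

(a) λ_max = b/T = 2.898×10⁻³/57.17 = 5.069×10⁻⁵ m = 50.7 μm.
Surface area A = 4πR² = 4π(7.13×10⁶ m)² = 6.38835×10¹⁴ m².
(b) P = σAT⁴ = 5.670×10⁻⁸×6.38835×10¹⁴×(57.17)⁴ = 3.87×10¹⁴ W.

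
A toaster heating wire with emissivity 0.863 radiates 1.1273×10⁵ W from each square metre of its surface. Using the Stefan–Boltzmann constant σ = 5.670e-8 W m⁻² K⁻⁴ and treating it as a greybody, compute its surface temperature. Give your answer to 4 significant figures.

I = εσT⁴, so T = (I/εσ)^(1/4) = (1.1273×10⁵/(0.863×5.670×10⁻⁸))^(1/4) = 1232 K.

T ≈ 1232 K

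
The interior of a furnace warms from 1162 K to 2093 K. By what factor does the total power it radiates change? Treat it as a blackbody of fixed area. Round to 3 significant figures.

P ∝ T⁴, so P₂/P₁ = (T₂/T₁)⁴ = (2093/1162)⁴ = (1.80120)⁴ = 10.5.

P₂/P₁ ≈ 10.5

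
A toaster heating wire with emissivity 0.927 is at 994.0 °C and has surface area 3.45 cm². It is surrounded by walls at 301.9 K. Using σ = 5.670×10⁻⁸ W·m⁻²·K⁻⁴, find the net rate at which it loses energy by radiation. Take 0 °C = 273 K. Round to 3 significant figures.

Net loss ≈ 46.6 W

T = 994.0 °C + 273 = 1267.0 K.
Area A = 3.45 cm² = 3.45×10⁻⁴ m².
Net radiated power P_net = εσA(T⁴ − T₀⁴) = 0.927×5.670×10⁻⁸×3.45×10⁻⁴×(1267.0⁴ − 301.9⁴).
T⁴ − T₀⁴ = 2.57695×10¹² − 8.30716×10⁹ = 2.56864×10¹² K⁴, so P_net = 46.6 W.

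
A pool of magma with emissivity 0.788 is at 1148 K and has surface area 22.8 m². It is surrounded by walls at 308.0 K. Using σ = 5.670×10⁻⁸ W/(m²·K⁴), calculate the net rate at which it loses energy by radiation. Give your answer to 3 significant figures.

Net loss ≈ 1.76×10⁶ W

Area A = 22.8 m².
Net radiated power P_net = εσA(T⁴ − T₀⁴) = 0.788×5.670×10⁻⁸×22.8×(1148⁴ − 308.0⁴).
T⁴ − T₀⁴ = 1.73687×10¹² − 8.99918×10⁹ = 1.72787×10¹² K⁴, so P_net = 1.76×10⁶ W.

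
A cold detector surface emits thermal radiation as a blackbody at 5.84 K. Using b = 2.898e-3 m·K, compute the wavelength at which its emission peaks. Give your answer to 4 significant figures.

Wien's displacement law: λ_max = b/T = (2.898×10⁻³ m·K)/(5.84 K) = 4.9623×10⁻⁴ m.
That is 4.962×10⁻⁴ m, in the infrared range.

λ_max ≈ 4.962×10⁻⁴ m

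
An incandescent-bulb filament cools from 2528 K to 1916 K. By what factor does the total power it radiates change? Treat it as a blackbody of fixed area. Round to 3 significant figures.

P ∝ T⁴, so P₂/P₁ = (T₂/T₁)⁴ = (1916/2528)⁴ = (0.757911)⁴ = 0.330.

P₂/P₁ ≈ 0.330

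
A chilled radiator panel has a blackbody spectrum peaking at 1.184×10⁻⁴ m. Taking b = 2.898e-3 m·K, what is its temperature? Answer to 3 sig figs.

Wien's law gives T = b/λ_max = (2.898×10⁻³ m·K)/(1.184×10⁻⁴ m) = 24.5 K.

T ≈ 24.5 K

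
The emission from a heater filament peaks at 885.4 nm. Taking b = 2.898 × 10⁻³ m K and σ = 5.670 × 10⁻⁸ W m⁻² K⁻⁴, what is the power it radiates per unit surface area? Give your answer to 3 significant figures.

I ≈ 6.51×10⁶ W/m²

Wien's law: T = b/λ_max = 2.898×10⁻³/8.854×10⁻⁷ = 3273.10 K.
Then I = σT⁴ = 5.670×10⁻⁸×(3273.10)⁴ = 6.51×10⁶ W/m².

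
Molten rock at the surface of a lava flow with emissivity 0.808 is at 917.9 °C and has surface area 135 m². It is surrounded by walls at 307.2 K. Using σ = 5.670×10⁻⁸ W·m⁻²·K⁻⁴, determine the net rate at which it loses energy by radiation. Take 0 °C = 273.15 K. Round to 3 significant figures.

Net loss ≈ 1.24×10⁷ W

T = 917.9 °C + 273.15 = 1191.05 K.
Area A = 135 m².
Net radiated power P_net = εσA(T⁴ − T₀⁴) = 0.808×5.670×10⁻⁸×135×(1191.05⁴ − 307.2⁴).
T⁴ − T₀⁴ = 2.01243×10¹² − 8.90604×10⁹ = 2.00352×10¹² K⁴, so P_net = 1.24×10⁷ W.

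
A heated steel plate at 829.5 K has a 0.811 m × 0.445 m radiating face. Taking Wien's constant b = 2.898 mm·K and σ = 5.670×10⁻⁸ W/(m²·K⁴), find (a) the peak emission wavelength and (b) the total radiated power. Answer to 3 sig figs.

(a) λ_max = b/T = 2.898×10⁻³/829.5 = 3.494×10⁻⁶ m = 3.49 μm.
Area A = 0.811 × 0.445 = 0.360895 m².
(b) P = σAT⁴ = 5.670×10⁻⁸×0.360895×(829.5)⁴ = 9.69×10³ W.

λ_max ≈ 3.49 μm; P ≈ 9.69×10³ W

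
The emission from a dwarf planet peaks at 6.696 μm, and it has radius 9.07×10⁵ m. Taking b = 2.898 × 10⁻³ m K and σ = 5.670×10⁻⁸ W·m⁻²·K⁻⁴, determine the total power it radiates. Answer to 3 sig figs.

P ≈ 2.06×10¹⁶ W

Wien's law: T = b/λ_max = 2.898×10⁻³/6.696×10⁻⁶ = 432.796 K.
Surface area A = 4πR² = 4π(9.07×10⁵ m)² = 1.03377×10¹³ m².
Then P = σAT⁴ = 5.670×10⁻⁸×1.03377×10¹³×(432.796)⁴ = 2.06×10¹⁶ W.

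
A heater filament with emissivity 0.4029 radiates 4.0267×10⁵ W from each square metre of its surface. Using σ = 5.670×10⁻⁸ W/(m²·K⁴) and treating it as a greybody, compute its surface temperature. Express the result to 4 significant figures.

I = εσT⁴, so T = (I/εσ)^(1/4) = (4.0267×10⁵/(0.4029×5.670×10⁻⁸))^(1/4) = 2049 K.

T ≈ 2049 K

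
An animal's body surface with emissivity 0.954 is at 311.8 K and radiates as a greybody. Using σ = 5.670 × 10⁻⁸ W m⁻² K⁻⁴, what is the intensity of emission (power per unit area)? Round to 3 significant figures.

I ≈ 511 W/m²

Stefan–Boltzmann: I = εσT⁴ = 0.954 × 5.670×10⁻⁸ × (311.8)⁴ = 511 W/m².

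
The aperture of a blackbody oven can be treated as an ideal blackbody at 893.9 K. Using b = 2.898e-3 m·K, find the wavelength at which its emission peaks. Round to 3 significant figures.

λ_max ≈ 3.24 μm

Wien's displacement law: λ_max = b/T = (2.898×10⁻³ m·K)/(893.9 K) = 3.242×10⁻⁶ m.
That is 3.24 μm, in the infrared range.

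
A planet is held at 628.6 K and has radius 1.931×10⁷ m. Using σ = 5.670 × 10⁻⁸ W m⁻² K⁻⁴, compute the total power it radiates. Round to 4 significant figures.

P ≈ 4.148×10¹⁹ W

Surface area A = 4πR² = 4π(1.931×10⁷ m)² = 4.68570×10¹⁵ m².
P = σAT⁴ = 5.670×10⁻⁸ × 4.68570×10¹⁵ × (628.6)⁴ = 4.148×10¹⁹ W.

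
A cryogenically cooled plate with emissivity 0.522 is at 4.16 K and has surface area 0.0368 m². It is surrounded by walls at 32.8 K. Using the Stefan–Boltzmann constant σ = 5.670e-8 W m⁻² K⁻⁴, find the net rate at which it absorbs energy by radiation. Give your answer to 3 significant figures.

Net gain ≈ 1.26×10⁻³ W

Area A = 0.0368 m².
Net radiated power P_net = εσA(T⁴ − T₀⁴) = 0.522×5.670×10⁻⁸×0.0368×(4.16⁴ − 32.8⁴).
T⁴ − T₀⁴ = 299.484 − 1.15743×10⁶ = -1.15713×10⁶ K⁴, so P_net = -1.26×10⁻³ W — negative, meaning a net gain of 1.26×10⁻³ W.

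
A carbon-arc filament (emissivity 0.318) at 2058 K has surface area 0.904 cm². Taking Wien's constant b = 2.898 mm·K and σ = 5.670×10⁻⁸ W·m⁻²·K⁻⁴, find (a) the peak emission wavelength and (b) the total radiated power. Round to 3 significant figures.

λ_max ≈ 1.41×10³ nm; P ≈ 29.2 W

(a) λ_max = b/T = 2.898×10⁻³/2058 = 1.408×10⁻⁶ m = 1.41×10³ nm.
Area A = 0.904 cm² = 9.04×10⁻⁵ m².
(b) P = εσAT⁴ = 0.318×5.670×10⁻⁸×9.04×10⁻⁵×(2058)⁴ = 29.2 W.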